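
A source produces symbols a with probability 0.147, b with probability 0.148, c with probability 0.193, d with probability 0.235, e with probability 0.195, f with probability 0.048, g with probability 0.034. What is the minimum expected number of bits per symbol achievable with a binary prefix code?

2.652 bits/symbol

Repeatedly combine the two least-probable nodes; the expected code length is the sum of the merged weights.
merge 17/500 + 6/125 → 41/500
merge 41/500 + 147/1000 → 229/1000
merge 37/250 + 193/1000 → 341/1000
merge 39/200 + 229/1000 → 53/125
merge 47/200 + 341/1000 → 72/125
merge 53/125 + 72/125 → 1
L = 41/500 + 229/1000 + 341/1000 + 53/125 + 72/125 + 1 = 663/250 = 2.652 bits/symbol.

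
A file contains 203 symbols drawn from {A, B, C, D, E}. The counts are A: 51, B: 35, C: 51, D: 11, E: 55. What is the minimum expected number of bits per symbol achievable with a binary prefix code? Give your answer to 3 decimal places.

2.227 bits/symbol

Probabilities are the counts divided by 203.
Repeatedly combine the two least-probable nodes; the expected code length is the sum of the merged weights.
merge 11/203 + 5/29 → 46/203
merge 46/203 + 51/203 → 97/203
merge 51/203 + 55/203 → 106/203
merge 97/203 + 106/203 → 1
L = 46/203 + 97/203 + 106/203 + 1 = 452/203 ≈ 2.227 bits/symbol.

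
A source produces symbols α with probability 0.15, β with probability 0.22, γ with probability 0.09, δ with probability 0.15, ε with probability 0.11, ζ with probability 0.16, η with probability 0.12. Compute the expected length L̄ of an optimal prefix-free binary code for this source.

Repeatedly combine the two least-probable nodes; the expected code length is the sum of the merged weights.
merge 9/100 + 11/100 → 1/5
merge 3/25 + 3/20 → 27/100
merge 3/20 + 4/25 → 31/100
merge 1/5 + 11/50 → 21/50
merge 27/100 + 31/100 → 29/50
merge 21/50 + 29/50 → 1
L = 1/5 + 27/100 + 31/100 + 21/50 + 29/50 + 1 = 139/50 = 2.78 bits/symbol.

2.78 bits/symbol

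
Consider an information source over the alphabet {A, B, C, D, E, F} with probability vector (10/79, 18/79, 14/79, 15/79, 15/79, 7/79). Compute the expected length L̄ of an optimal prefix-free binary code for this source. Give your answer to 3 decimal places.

Repeatedly combine the two least-probable nodes; the expected code length is the sum of the merged weights.
merge 7/79 + 10/79 → 17/79
merge 14/79 + 15/79 → 29/79
merge 15/79 + 17/79 → 32/79
merge 18/79 + 29/79 → 47/79
merge 32/79 + 47/79 → 1
L = 17/79 + 29/79 + 32/79 + 47/79 + 1 = 204/79 ≈ 2.582 bits/symbol.

2.582 bits/symbol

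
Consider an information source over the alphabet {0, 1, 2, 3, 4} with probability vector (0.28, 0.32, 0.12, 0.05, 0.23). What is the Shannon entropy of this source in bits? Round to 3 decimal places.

2.111 bits

H = −Σ pᵢ log₂ pᵢ.
−0.28·log₂(0.28) = 0.5142
−0.32·log₂(0.32) = 0.5260
−0.12·log₂(0.12) = 0.3671
−0.05·log₂(0.05) = 0.2161
−0.23·log₂(0.23) = 0.4877
Sum ≈ 2.1111 → 2.111 bits.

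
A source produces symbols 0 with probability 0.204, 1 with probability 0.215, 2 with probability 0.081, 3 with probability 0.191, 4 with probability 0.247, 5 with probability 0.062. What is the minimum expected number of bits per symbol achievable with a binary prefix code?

Repeatedly combine the two least-probable nodes; the expected code length is the sum of the merged weights.
merge 31/500 + 81/1000 → 143/1000
merge 143/1000 + 191/1000 → 167/500
merge 51/250 + 43/200 → 419/1000
merge 247/1000 + 167/500 → 581/1000
merge 419/1000 + 581/1000 → 1
L = 143/1000 + 167/500 + 419/1000 + 581/1000 + 1 = 2477/1000 = 2.477 bits/symbol.

2.477 bits/symbol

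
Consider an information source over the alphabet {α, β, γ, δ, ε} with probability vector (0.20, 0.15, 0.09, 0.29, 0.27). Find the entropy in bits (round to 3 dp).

2.216 bits

H = −Σ pᵢ log₂ pᵢ.
−0.20·log₂(0.20) = 0.4644
−0.15·log₂(0.15) = 0.4105
−0.09·log₂(0.09) = 0.3127
−0.29·log₂(0.29) = 0.5179
−0.27·log₂(0.27) = 0.5100
Sum ≈ 2.2155 → 2.216 bits.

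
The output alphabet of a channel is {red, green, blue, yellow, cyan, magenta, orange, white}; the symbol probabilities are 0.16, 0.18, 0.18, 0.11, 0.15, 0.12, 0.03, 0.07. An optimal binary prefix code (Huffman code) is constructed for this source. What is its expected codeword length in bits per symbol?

2.92 bits/symbol

Repeatedly combine the two least-probable nodes; the expected code length is the sum of the merged weights.
merge 3/100 + 7/100 → 1/10
merge 1/10 + 11/100 → 21/100
merge 3/25 + 3/20 → 27/100
merge 4/25 + 9/50 → 17/50
merge 9/50 + 21/100 → 39/100
merge 27/100 + 17/50 → 61/100
merge 39/100 + 61/100 → 1
L = 1/10 + 21/100 + 27/100 + 17/50 + 39/100 + 61/100 + 1 = 73/25 = 2.92 bits/symbol.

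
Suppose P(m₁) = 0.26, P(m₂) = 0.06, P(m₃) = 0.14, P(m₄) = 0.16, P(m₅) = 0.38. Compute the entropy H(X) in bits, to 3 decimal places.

2.099 bits

H = −Σ pᵢ log₂ pᵢ.
−0.26·log₂(0.26) = 0.5053
−0.06·log₂(0.06) = 0.2435
−0.14·log₂(0.14) = 0.3971
−0.16·log₂(0.16) = 0.4230
−0.38·log₂(0.38) = 0.5305
Sum ≈ 2.0994 → 2.099 bits.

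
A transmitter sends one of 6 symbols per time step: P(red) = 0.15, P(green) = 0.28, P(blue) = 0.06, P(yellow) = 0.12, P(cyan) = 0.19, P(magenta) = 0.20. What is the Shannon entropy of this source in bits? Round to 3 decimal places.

H = −Σ pᵢ log₂ pᵢ.
−0.15·log₂(0.15) = 0.4105
−0.28·log₂(0.28) = 0.5142
−0.06·log₂(0.06) = 0.2435
−0.12·log₂(0.12) = 0.3671
−0.19·log₂(0.19) = 0.4552
−0.20·log₂(0.20) = 0.4644
Sum ≈ 2.4550 → 2.455 bits.

2.455 bits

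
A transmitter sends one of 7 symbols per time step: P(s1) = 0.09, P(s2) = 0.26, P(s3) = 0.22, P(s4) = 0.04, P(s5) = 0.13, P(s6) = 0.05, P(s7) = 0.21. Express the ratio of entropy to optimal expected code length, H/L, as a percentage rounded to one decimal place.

99.1%

Entropy H = −Σ p log₂ p ≈ 2.5558 bits.
Huffman merges: 1/25+1/20→9/100; 9/100+9/100→9/50; 13/100+9/50→31/100; 21/100+11/50→43/100; 13/50+31/100→57/100; 43/100+57/100→1. L = 129/50 ≈ 2.5800.
Efficiency = H/L = 2.5558/2.5800 = 99.1%.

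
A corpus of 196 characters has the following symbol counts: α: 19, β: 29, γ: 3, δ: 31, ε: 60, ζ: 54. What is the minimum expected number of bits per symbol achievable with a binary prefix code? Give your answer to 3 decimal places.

2.372 bits/symbol

Probabilities are the counts divided by 196.
Repeatedly combine the two least-probable nodes; the expected code length is the sum of the merged weights.
merge 3/196 + 19/196 → 11/98
merge 11/98 + 29/196 → 51/196
merge 31/196 + 51/196 → 41/98
merge 27/98 + 15/49 → 57/98
merge 41/98 + 57/98 → 1
L = 11/98 + 51/196 + 41/98 + 57/98 + 1 = 465/196 ≈ 2.372 bits/symbol.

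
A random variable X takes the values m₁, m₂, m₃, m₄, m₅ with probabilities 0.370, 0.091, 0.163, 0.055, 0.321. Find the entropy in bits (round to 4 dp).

2.0284 bits

H = −Σ pᵢ log₂ pᵢ.
−0.370·log₂(0.370) = 0.5307
−0.091·log₂(0.091) = 0.3147
−0.163·log₂(0.163) = 0.4266
−0.055·log₂(0.055) = 0.2301
−0.321·log₂(0.321) = 0.5262
Sum ≈ 2.0284 → 2.0284 bits.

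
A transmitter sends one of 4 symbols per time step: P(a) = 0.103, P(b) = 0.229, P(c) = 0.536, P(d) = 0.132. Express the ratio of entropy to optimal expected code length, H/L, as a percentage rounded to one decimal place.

99.6%

Entropy H = −Σ p log₂ p ≈ 1.6926 bits.
Huffman merges: 103/1000+33/250→47/200; 229/1000+47/200→58/125; 58/125+67/125→1. L = 1699/1000 ≈ 1.6990.
Efficiency = H/L = 1.6926/1.6990 = 99.6%.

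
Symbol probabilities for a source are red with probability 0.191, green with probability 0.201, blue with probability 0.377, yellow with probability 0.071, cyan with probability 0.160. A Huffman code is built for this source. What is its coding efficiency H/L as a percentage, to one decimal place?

Entropy H = −Σ p log₂ p ≈ 2.1460 bits.
Huffman merges: 71/1000+4/25→231/1000; 191/1000+201/1000→49/125; 231/1000+377/1000→76/125; 49/125+76/125→1. L = 2231/1000 ≈ 2.2310.
Efficiency = H/L = 2.1460/2.2310 = 96.2%.

96.2%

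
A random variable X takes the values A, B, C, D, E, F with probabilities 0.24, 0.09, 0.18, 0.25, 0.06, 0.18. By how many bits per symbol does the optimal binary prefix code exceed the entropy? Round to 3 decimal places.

0.039 bits

Entropy H = −Σ p log₂ p ≈ 2.4409 bits.
Huffman merges: 3/50+9/100→3/20; 3/20+9/50→33/100; 9/50+6/25→21/50; 1/4+33/100→29/50; 21/50+29/50→1. L = 62/25 ≈ 2.4800.
L − H = 2.4800 − 2.4409 = 0.039 bits.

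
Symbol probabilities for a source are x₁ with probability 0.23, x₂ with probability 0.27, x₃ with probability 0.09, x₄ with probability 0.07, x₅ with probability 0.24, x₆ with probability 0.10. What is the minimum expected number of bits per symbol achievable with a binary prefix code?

2.42 bits/symbol

Repeatedly combine the two least-probable nodes; the expected code length is the sum of the merged weights.
merge 7/100 + 9/100 → 4/25
merge 1/10 + 4/25 → 13/50
merge 23/100 + 6/25 → 47/100
merge 13/50 + 27/100 → 53/100
merge 47/100 + 53/100 → 1
L = 4/25 + 13/50 + 47/100 + 53/100 + 1 = 121/50 = 2.42 bits/symbol.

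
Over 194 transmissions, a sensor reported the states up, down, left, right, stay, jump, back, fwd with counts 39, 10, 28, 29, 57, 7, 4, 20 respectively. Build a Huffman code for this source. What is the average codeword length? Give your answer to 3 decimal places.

Probabilities are the counts divided by 194.
Repeatedly combine the two least-probable nodes; the expected code length is the sum of the merged weights.
merge 2/97 + 7/194 → 11/194
merge 5/97 + 11/194 → 21/194
merge 10/97 + 21/194 → 41/194
merge 14/97 + 29/194 → 57/194
merge 39/194 + 41/194 → 40/97
merge 57/194 + 57/194 → 57/97
merge 40/97 + 57/97 → 1
L = 11/194 + 21/194 + 41/194 + 57/194 + 40/97 + 57/97 + 1 = 259/97 ≈ 2.670 bits/symbol.

2.670 bits/symbol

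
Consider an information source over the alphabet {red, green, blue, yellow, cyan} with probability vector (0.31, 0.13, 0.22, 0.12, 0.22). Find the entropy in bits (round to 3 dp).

2.235 bits

H = −Σ pᵢ log₂ pᵢ.
−0.31·log₂(0.31) = 0.5238
−0.13·log₂(0.13) = 0.3826
−0.22·log₂(0.22) = 0.4806
−0.12·log₂(0.12) = 0.3671
−0.22·log₂(0.22) = 0.4806
Sum ≈ 2.2347 → 2.235 bits.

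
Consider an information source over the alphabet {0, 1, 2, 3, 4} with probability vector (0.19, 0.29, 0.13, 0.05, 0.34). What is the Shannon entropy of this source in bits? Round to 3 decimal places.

H = −Σ pᵢ log₂ pᵢ.
−0.19·log₂(0.19) = 0.4552
−0.29·log₂(0.29) = 0.5179
−0.13·log₂(0.13) = 0.3826
−0.05·log₂(0.05) = 0.2161
−0.34·log₂(0.34) = 0.5292
Sum ≈ 2.1010 → 2.101 bits.

2.101 bits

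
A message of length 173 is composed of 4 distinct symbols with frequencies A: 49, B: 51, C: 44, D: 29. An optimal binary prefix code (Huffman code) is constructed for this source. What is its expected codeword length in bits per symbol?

Probabilities are the counts divided by 173.
Repeatedly combine the two least-probable nodes; the expected code length is the sum of the merged weights.
merge 29/173 + 44/173 → 73/173
merge 49/173 + 51/173 → 100/173
merge 73/173 + 100/173 → 1
L = 73/173 + 100/173 + 1 = 2 bits/symbol.

2 bits/symbol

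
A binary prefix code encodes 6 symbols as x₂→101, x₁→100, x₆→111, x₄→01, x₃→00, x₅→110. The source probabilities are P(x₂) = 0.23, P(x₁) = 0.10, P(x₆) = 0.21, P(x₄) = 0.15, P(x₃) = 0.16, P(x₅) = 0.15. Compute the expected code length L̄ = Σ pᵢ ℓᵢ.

2.69 bits/symbol

L̄ = Σ pᵢ·ℓᵢ = 0.23·3 + 0.10·3 + 0.21·3 + 0.15·2 + 0.16·2 + 0.15·3 = 2.69 bits/symbol.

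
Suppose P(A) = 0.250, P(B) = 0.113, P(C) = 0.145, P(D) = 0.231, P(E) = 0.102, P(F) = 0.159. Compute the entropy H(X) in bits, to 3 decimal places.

2.505 bits

H = −Σ pᵢ log₂ pᵢ.
−0.250·log₂(0.250) = 0.5000
−0.113·log₂(0.113) = 0.3555
−0.145·log₂(0.145) = 0.4040
−0.231·log₂(0.231) = 0.4883
−0.102·log₂(0.102) = 0.3359
−0.159·log₂(0.159) = 0.4218
Sum ≈ 2.5055 → 2.505 bits.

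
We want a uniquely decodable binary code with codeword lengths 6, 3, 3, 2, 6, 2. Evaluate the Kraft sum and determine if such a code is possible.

With common denominator 2^6 = 64: Σ 2^(−ℓᵢ) = 1/64 + 8/64 + 8/64 + 16/64 + 1/64 + 16/64 = 50/64 = 0.78125.
Kraft's inequality requires Σ ≤ 1; here Σ = 0.78125 ≤ 1, so such a prefix code exists.

0.78125; yes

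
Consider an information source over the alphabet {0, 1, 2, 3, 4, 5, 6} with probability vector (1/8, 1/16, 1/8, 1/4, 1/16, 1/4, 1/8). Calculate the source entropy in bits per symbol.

Each probability is a power of 1/2, so log₂(1/p) is an integer.
H = Σ p·log₂(1/p) = 1/8·3 + 1/16·4 + 1/8·3 + 1/4·2 + 1/16·4 + 1/4·2 + 1/8·3 = 2.625 bits.

2.625 bits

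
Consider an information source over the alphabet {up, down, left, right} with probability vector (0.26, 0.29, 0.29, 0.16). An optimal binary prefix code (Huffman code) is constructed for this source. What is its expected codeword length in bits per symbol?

2 bits/symbol

Repeatedly combine the two least-probable nodes; the expected code length is the sum of the merged weights.
merge 4/25 + 13/50 → 21/50
merge 29/100 + 29/100 → 29/50
merge 21/50 + 29/50 → 1
L = 21/50 + 29/50 + 1 = 2 bits/symbol.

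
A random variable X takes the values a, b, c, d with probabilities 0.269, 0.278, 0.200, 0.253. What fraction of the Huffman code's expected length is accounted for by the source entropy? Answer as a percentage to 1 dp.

Entropy H = −Σ p log₂ p ≈ 1.9890 bits.
Huffman merges: 1/5+253/1000→453/1000; 269/1000+139/500→547/1000; 453/1000+547/1000→1. L = 2 ≈ 2.0000.
Efficiency = H/L = 1.9890/2.0000 = 99.5%.

99.5%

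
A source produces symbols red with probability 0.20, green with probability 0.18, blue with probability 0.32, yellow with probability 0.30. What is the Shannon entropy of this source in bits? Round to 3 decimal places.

1.957 bits

H = −Σ pᵢ log₂ pᵢ.
−0.20·log₂(0.20) = 0.4644
−0.18·log₂(0.18) = 0.4453
−0.32·log₂(0.32) = 0.5260
−0.30·log₂(0.30) = 0.5211
Sum ≈ 1.9568 → 1.957 bits.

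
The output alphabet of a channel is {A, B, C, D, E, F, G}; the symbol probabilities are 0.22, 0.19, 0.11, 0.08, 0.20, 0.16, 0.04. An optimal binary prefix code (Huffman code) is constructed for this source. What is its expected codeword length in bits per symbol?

2.7 bits/symbol

Repeatedly combine the two least-probable nodes; the expected code length is the sum of the merged weights.
merge 1/25 + 2/25 → 3/25
merge 11/100 + 3/25 → 23/100
merge 4/25 + 19/100 → 7/20
merge 1/5 + 11/50 → 21/50
merge 23/100 + 7/20 → 29/50
merge 21/50 + 29/50 → 1
L = 3/25 + 23/100 + 7/20 + 21/50 + 29/50 + 1 = 27/10 = 2.7 bits/symbol.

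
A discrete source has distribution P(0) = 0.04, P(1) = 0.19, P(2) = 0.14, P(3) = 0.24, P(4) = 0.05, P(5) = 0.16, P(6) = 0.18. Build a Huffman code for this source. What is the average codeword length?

2.66 bits/symbol

Repeatedly combine the two least-probable nodes; the expected code length is the sum of the merged weights.
merge 1/25 + 1/20 → 9/100
merge 9/100 + 7/50 → 23/100
merge 4/25 + 9/50 → 17/50
merge 19/100 + 23/100 → 21/50
merge 6/25 + 17/50 → 29/50
merge 21/50 + 29/50 → 1
L = 9/100 + 23/100 + 17/50 + 21/50 + 29/50 + 1 = 133/50 = 2.66 bits/symbol.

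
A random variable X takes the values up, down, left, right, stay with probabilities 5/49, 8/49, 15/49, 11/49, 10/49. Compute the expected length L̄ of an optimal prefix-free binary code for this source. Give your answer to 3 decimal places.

Repeatedly combine the two least-probable nodes; the expected code length is the sum of the merged weights.
merge 5/49 + 8/49 → 13/49
merge 10/49 + 11/49 → 3/7
merge 13/49 + 15/49 → 4/7
merge 3/7 + 4/7 → 1
L = 13/49 + 3/7 + 4/7 + 1 = 111/49 ≈ 2.265 bits/symbol.

2.265 bits/symbol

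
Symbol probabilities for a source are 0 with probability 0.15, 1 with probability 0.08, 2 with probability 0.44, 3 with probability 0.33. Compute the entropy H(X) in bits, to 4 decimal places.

H = −Σ pᵢ log₂ pᵢ.
−0.15·log₂(0.15) = 0.4105
−0.08·log₂(0.08) = 0.2915
−0.44·log₂(0.44) = 0.5211
−0.33·log₂(0.33) = 0.5278
Sum ≈ 1.7510 → 1.7510 bits.

1.7510 bits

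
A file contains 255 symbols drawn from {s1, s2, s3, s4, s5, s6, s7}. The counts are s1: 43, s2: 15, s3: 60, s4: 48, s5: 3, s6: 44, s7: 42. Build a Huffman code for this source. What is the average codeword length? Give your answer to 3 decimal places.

Probabilities are the counts divided by 255.
Repeatedly combine the two least-probable nodes; the expected code length is the sum of the merged weights.
merge 1/85 + 1/17 → 6/85
merge 6/85 + 14/85 → 4/17
merge 43/255 + 44/255 → 29/85
merge 16/85 + 4/17 → 36/85
merge 4/17 + 29/85 → 49/85
merge 36/85 + 49/85 → 1
L = 6/85 + 4/17 + 29/85 + 36/85 + 49/85 + 1 = 45/17 ≈ 2.647 bits/symbol.

2.647 bits/symbol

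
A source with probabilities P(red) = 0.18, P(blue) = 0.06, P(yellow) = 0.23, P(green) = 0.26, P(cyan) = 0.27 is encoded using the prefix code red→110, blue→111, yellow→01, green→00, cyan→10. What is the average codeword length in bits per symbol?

L̄ = Σ pᵢ·ℓᵢ = 0.18·3 + 0.06·3 + 0.23·2 + 0.26·2 + 0.27·2 = 2.24 bits/symbol.

2.24 bits/symbol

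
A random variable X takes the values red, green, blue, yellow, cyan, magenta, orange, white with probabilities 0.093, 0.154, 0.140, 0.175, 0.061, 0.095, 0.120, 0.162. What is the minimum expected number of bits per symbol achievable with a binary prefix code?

Repeatedly combine the two least-probable nodes; the expected code length is the sum of the merged weights.
merge 61/1000 + 93/1000 → 77/500
merge 19/200 + 3/25 → 43/200
merge 7/50 + 77/500 → 147/500
merge 77/500 + 81/500 → 79/250
merge 7/40 + 43/200 → 39/100
merge 147/500 + 79/250 → 61/100
merge 39/100 + 61/100 → 1
L = 77/500 + 43/200 + 147/500 + 79/250 + 39/100 + 61/100 + 1 = 2979/1000 = 2.979 bits/symbol.

2.979 bits/symbol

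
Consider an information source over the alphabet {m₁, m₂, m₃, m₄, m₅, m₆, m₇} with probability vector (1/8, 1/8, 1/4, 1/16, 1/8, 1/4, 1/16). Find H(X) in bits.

2.625 bits

Each probability is a power of 1/2, so log₂(1/p) is an integer.
H = Σ p·log₂(1/p) = 1/8·3 + 1/8·3 + 1/4·2 + 1/16·4 + 1/8·3 + 1/4·2 + 1/16·4 = 2.625 bits.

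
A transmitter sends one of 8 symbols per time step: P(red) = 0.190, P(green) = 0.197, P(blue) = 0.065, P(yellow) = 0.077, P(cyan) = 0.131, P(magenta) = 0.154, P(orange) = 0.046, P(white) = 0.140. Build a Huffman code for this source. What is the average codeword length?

2.912 bits/symbol

Repeatedly combine the two least-probable nodes; the expected code length is the sum of the merged weights.
merge 23/500 + 13/200 → 111/1000
merge 77/1000 + 111/1000 → 47/250
merge 131/1000 + 7/50 → 271/1000
merge 77/500 + 47/250 → 171/500
merge 19/100 + 197/1000 → 387/1000
merge 271/1000 + 171/500 → 613/1000
merge 387/1000 + 613/1000 → 1
L = 111/1000 + 47/250 + 271/1000 + 171/500 + 387/1000 + 613/1000 + 1 = 364/125 = 2.912 bits/symbol.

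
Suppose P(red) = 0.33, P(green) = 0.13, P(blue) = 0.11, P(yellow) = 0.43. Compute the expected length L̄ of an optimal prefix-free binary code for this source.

Repeatedly combine the two least-probable nodes; the expected code length is the sum of the merged weights.
merge 11/100 + 13/100 → 6/25
merge 6/25 + 33/100 → 57/100
merge 43/100 + 57/100 → 1
L = 6/25 + 57/100 + 1 = 181/100 = 1.81 bits/symbol.

1.81 bits/symbol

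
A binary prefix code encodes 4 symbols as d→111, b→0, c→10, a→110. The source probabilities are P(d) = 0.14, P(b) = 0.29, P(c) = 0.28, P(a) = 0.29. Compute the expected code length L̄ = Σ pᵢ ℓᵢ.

2.14 bits/symbol

L̄ = Σ pᵢ·ℓᵢ = 0.14·3 + 0.29·1 + 0.28·2 + 0.29·3 = 2.14 bits/symbol.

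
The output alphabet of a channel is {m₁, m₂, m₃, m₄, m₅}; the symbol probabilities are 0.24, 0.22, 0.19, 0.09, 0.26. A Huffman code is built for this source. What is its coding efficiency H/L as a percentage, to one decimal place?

98.6%

Entropy H = −Σ p log₂ p ≈ 2.2479 bits.
Huffman merges: 9/100+19/100→7/25; 11/50+6/25→23/50; 13/50+7/25→27/50; 23/50+27/50→1. L = 57/25 ≈ 2.2800.
Efficiency = H/L = 2.2479/2.2800 = 98.6%.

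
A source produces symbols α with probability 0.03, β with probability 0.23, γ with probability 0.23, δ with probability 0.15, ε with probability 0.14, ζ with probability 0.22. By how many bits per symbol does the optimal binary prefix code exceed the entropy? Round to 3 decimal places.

0.075 bits

Entropy H = −Σ p log₂ p ≈ 2.4153 bits.
Huffman merges: 3/100+7/50→17/100; 3/20+17/100→8/25; 11/50+23/100→9/20; 23/100+8/25→11/20; 9/20+11/20→1. L = 249/100 ≈ 2.4900.
L − H = 2.4900 − 2.4153 = 0.075 bits.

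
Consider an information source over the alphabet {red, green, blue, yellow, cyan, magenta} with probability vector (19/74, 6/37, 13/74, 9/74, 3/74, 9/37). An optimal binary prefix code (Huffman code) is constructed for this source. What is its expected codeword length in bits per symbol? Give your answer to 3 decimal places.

2.486 bits/symbol

Repeatedly combine the two least-probable nodes; the expected code length is the sum of the merged weights.
merge 3/74 + 9/74 → 6/37
merge 6/37 + 6/37 → 12/37
merge 13/74 + 9/37 → 31/74
merge 19/74 + 12/37 → 43/74
merge 31/74 + 43/74 → 1
L = 6/37 + 12/37 + 31/74 + 43/74 + 1 = 92/37 ≈ 2.486 bits/symbol.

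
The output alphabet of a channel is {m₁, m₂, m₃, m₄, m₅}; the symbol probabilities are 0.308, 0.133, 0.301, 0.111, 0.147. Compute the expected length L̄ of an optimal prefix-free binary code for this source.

2.244 bits/symbol

Repeatedly combine the two least-probable nodes; the expected code length is the sum of the merged weights.
merge 111/1000 + 133/1000 → 61/250
merge 147/1000 + 61/250 → 391/1000
merge 301/1000 + 77/250 → 609/1000
merge 391/1000 + 609/1000 → 1
L = 61/250 + 391/1000 + 609/1000 + 1 = 561/250 = 2.244 bits/symbol.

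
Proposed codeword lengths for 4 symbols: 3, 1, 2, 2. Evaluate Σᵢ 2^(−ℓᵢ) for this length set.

1.125

With common denominator 2^3 = 8: Σ 2^(−ℓᵢ) = 1/8 + 4/8 + 2/8 + 2/8 = 9/8 = 1.125.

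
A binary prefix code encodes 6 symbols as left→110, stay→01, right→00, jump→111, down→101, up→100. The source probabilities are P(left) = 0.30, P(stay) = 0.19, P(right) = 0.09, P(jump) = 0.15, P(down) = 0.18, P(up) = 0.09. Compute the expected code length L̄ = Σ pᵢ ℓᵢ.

L̄ = Σ pᵢ·ℓᵢ = 0.30·3 + 0.19·2 + 0.09·2 + 0.15·3 + 0.18·3 + 0.09·3 = 2.72 bits/symbol.

2.72 bits/symbol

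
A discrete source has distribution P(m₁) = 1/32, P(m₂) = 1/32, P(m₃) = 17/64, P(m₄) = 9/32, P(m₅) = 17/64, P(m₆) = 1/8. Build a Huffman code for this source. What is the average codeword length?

2.25 bits/symbol

Repeatedly combine the two least-probable nodes; the expected code length is the sum of the merged weights.
merge 1/32 + 1/32 → 1/16
merge 1/16 + 1/8 → 3/16
merge 3/16 + 17/64 → 29/64
merge 17/64 + 9/32 → 35/64
merge 29/64 + 35/64 → 1
L = 1/16 + 3/16 + 29/64 + 35/64 + 1 = 9/4 = 2.25 bits/symbol.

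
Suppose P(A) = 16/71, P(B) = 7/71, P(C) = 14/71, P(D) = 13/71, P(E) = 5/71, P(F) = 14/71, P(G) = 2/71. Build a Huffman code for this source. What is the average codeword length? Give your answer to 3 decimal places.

Repeatedly combine the two least-probable nodes; the expected code length is the sum of the merged weights.
merge 2/71 + 5/71 → 7/71
merge 7/71 + 7/71 → 14/71
merge 13/71 + 14/71 → 27/71
merge 14/71 + 14/71 → 28/71
merge 16/71 + 27/71 → 43/71
merge 28/71 + 43/71 → 1
L = 7/71 + 14/71 + 27/71 + 28/71 + 43/71 + 1 = 190/71 ≈ 2.676 bits/symbol.

2.676 bits/symbol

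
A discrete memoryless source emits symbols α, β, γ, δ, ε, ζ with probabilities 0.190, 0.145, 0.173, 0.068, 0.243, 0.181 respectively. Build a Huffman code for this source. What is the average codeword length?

2.567 bits/symbol

Repeatedly combine the two least-probable nodes; the expected code length is the sum of the merged weights.
merge 17/250 + 29/200 → 213/1000
merge 173/1000 + 181/1000 → 177/500
merge 19/100 + 213/1000 → 403/1000
merge 243/1000 + 177/500 → 597/1000
merge 403/1000 + 597/1000 → 1
L = 213/1000 + 177/500 + 403/1000 + 597/1000 + 1 = 2567/1000 = 2.567 bits/symbol.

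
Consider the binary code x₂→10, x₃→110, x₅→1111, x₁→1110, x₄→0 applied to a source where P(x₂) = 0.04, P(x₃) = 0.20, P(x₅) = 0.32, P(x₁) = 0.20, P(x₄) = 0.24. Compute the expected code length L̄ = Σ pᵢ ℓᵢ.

L̄ = Σ pᵢ·ℓᵢ = 0.04·2 + 0.20·3 + 0.32·4 + 0.20·4 + 0.24·1 = 3 bits/symbol.

3 bits/symbol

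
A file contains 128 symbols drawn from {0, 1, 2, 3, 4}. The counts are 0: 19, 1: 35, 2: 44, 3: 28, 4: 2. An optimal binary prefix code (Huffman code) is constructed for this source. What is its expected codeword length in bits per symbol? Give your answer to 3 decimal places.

2.164 bits/symbol

Probabilities are the counts divided by 128.
Repeatedly combine the two least-probable nodes; the expected code length is the sum of the merged weights.
merge 1/64 + 19/128 → 21/128
merge 21/128 + 7/32 → 49/128
merge 35/128 + 11/32 → 79/128
merge 49/128 + 79/128 → 1
L = 21/128 + 49/128 + 79/128 + 1 = 277/128 ≈ 2.164 bits/symbol.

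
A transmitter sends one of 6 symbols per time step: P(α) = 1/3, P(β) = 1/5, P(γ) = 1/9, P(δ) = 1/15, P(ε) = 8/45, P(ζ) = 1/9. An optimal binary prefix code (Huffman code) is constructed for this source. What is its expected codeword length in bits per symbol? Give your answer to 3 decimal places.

Repeatedly combine the two least-probable nodes; the expected code length is the sum of the merged weights.
merge 1/15 + 1/9 → 8/45
merge 1/9 + 8/45 → 13/45
merge 8/45 + 1/5 → 17/45
merge 13/45 + 1/3 → 28/45
merge 17/45 + 28/45 → 1
L = 8/45 + 13/45 + 17/45 + 28/45 + 1 = 37/15 ≈ 2.467 bits/symbol.

2.467 bits/symbol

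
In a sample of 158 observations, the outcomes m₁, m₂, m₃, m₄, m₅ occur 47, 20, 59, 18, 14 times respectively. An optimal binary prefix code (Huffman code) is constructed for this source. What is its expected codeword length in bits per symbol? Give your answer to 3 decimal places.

2.158 bits/symbol

Probabilities are the counts divided by 158.
Repeatedly combine the two least-probable nodes; the expected code length is the sum of the merged weights.
merge 7/79 + 9/79 → 16/79
merge 10/79 + 16/79 → 26/79
merge 47/158 + 26/79 → 99/158
merge 59/158 + 99/158 → 1
L = 16/79 + 26/79 + 99/158 + 1 = 341/158 ≈ 2.158 bits/symbol.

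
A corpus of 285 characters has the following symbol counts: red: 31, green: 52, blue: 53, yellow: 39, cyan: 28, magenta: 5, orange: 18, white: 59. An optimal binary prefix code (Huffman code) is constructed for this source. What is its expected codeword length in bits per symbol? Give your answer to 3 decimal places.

Probabilities are the counts divided by 285.
Repeatedly combine the two least-probable nodes; the expected code length is the sum of the merged weights.
merge 1/57 + 6/95 → 23/285
merge 23/285 + 28/285 → 17/95
merge 31/285 + 13/95 → 14/57
merge 17/95 + 52/285 → 103/285
merge 53/285 + 59/285 → 112/285
merge 14/57 + 103/285 → 173/285
merge 112/285 + 173/285 → 1
L = 23/285 + 17/95 + 14/57 + 103/285 + 112/285 + 173/285 + 1 = 43/15 ≈ 2.867 bits/symbol.

2.867 bits/symbol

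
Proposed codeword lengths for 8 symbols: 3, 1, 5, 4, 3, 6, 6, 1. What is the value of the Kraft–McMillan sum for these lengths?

With common denominator 2^6 = 64: Σ 2^(−ℓᵢ) = 8/64 + 32/64 + 2/64 + 4/64 + 8/64 + 1/64 + 1/64 + 32/64 = 88/64 = 1.375.

1.375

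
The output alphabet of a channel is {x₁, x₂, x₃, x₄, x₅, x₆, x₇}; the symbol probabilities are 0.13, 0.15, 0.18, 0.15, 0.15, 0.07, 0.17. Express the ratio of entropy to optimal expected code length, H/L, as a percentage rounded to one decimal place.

Entropy H = −Σ p log₂ p ≈ 2.7627 bits.
Huffman merges: 7/100+13/100→1/5; 3/20+3/20→3/10; 3/20+17/100→8/25; 9/50+1/5→19/50; 3/10+8/25→31/50; 19/50+31/50→1. L = 141/50 ≈ 2.8200.
Efficiency = H/L = 2.7627/2.8200 = 98.0%.

98.0%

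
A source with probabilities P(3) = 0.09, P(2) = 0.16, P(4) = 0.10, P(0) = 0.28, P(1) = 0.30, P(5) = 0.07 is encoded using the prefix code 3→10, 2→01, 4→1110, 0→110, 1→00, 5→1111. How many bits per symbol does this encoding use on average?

2.62 bits/symbol

L̄ = Σ pᵢ·ℓᵢ = 0.09·2 + 0.16·2 + 0.10·4 + 0.28·3 + 0.30·2 + 0.07·4 = 2.62 bits/symbol.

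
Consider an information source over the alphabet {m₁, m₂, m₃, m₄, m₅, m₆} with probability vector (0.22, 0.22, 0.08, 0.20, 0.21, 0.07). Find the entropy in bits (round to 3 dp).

2.458 bits

H = −Σ pᵢ log₂ pᵢ.
−0.22·log₂(0.22) = 0.4806
−0.22·log₂(0.22) = 0.4806
−0.08·log₂(0.08) = 0.2915
−0.20·log₂(0.20) = 0.4644
−0.21·log₂(0.21) = 0.4728
−0.07·log₂(0.07) = 0.2686
Sum ≈ 2.4584 → 2.458 bits.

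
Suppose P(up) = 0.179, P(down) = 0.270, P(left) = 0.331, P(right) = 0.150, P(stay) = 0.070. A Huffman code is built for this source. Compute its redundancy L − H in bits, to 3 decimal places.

0.059 bits

Entropy H = −Σ p log₂ p ≈ 2.1614 bits.
Huffman merges: 7/100+3/20→11/50; 179/1000+11/50→399/1000; 27/100+331/1000→601/1000; 399/1000+601/1000→1. L = 111/50 ≈ 2.2200.
L − H = 2.2200 − 2.1614 = 0.059 bits.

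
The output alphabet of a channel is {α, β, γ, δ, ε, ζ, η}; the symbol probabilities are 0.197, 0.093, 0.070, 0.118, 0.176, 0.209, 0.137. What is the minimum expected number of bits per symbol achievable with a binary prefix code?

2.757 bits/symbol

Repeatedly combine the two least-probable nodes; the expected code length is the sum of the merged weights.
merge 7/100 + 93/1000 → 163/1000
merge 59/500 + 137/1000 → 51/200
merge 163/1000 + 22/125 → 339/1000
merge 197/1000 + 209/1000 → 203/500
merge 51/200 + 339/1000 → 297/500
merge 203/500 + 297/500 → 1
L = 163/1000 + 51/200 + 339/1000 + 203/500 + 297/500 + 1 = 2757/1000 = 2.757 bits/symbol.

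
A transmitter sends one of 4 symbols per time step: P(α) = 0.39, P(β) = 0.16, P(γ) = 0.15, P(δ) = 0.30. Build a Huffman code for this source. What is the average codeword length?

1.92 bits/symbol

Repeatedly combine the two least-probable nodes; the expected code length is the sum of the merged weights.
merge 3/20 + 4/25 → 31/100
merge 3/10 + 31/100 → 61/100
merge 39/100 + 61/100 → 1
L = 31/100 + 61/100 + 1 = 48/25 = 1.92 bits/symbol.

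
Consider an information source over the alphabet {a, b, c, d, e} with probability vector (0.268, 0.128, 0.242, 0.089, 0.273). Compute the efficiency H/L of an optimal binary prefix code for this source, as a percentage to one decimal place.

99.5%

Entropy H = −Σ p log₂ p ≈ 2.2060 bits.
Huffman merges: 89/1000+16/125→217/1000; 217/1000+121/500→459/1000; 67/250+273/1000→541/1000; 459/1000+541/1000→1. L = 2217/1000 ≈ 2.2170.
Efficiency = H/L = 2.2060/2.2170 = 99.5%.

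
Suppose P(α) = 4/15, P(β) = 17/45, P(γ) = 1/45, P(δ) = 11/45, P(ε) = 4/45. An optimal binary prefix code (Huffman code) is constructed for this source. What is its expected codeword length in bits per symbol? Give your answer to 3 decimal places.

2.089 bits/symbol

Repeatedly combine the two least-probable nodes; the expected code length is the sum of the merged weights.
merge 1/45 + 4/45 → 1/9
merge 1/9 + 11/45 → 16/45
merge 4/15 + 16/45 → 28/45
merge 17/45 + 28/45 → 1
L = 1/9 + 16/45 + 28/45 + 1 = 94/45 ≈ 2.089 bits/symbol.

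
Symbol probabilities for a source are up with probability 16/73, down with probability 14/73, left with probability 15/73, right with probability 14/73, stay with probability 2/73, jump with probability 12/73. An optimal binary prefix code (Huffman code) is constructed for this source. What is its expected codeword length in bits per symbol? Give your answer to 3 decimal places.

2.575 bits/symbol

Repeatedly combine the two least-probable nodes; the expected code length is the sum of the merged weights.
merge 2/73 + 12/73 → 14/73
merge 14/73 + 14/73 → 28/73
merge 14/73 + 15/73 → 29/73
merge 16/73 + 28/73 → 44/73
merge 29/73 + 44/73 → 1
L = 14/73 + 28/73 + 29/73 + 44/73 + 1 = 188/73 ≈ 2.575 bits/symbol.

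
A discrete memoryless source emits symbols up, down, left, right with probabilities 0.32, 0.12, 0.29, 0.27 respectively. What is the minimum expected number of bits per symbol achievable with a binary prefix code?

2 bits/symbol

Repeatedly combine the two least-probable nodes; the expected code length is the sum of the merged weights.
merge 3/25 + 27/100 → 39/100
merge 29/100 + 8/25 → 61/100
merge 39/100 + 61/100 → 1
L = 39/100 + 61/100 + 1 = 2 bits/symbol.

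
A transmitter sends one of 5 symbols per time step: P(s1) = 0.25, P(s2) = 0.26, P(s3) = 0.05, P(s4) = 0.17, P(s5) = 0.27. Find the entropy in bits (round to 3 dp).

H = −Σ pᵢ log₂ pᵢ.
−0.25·log₂(0.25) = 0.5000
−0.26·log₂(0.26) = 0.5053
−0.05·log₂(0.05) = 0.2161
−0.17·log₂(0.17) = 0.4346
−0.27·log₂(0.27) = 0.5100
Sum ≈ 2.1660 → 2.166 bits.

2.166 bits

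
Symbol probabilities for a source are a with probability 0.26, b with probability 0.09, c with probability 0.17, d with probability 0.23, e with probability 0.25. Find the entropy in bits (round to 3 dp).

H = −Σ pᵢ log₂ pᵢ.
−0.26·log₂(0.26) = 0.5053
−0.09·log₂(0.09) = 0.3127
−0.17·log₂(0.17) = 0.4346
−0.23·log₂(0.23) = 0.4877
−0.25·log₂(0.25) = 0.5000
Sum ≈ 2.2402 → 2.240 bits.

2.240 bits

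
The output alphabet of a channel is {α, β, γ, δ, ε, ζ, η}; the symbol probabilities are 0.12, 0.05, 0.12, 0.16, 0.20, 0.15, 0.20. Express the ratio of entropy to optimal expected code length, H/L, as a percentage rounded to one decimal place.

Entropy H = −Σ p log₂ p ≈ 2.7126 bits.
Huffman merges: 1/20+3/25→17/100; 3/25+3/20→27/100; 4/25+17/100→33/100; 1/5+1/5→2/5; 27/100+33/100→3/5; 2/5+3/5→1. L = 277/100 ≈ 2.7700.
Efficiency = H/L = 2.7126/2.7700 = 97.9%.

97.9%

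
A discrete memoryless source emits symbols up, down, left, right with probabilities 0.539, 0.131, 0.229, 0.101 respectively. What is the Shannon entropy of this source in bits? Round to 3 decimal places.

1.686 bits

H = −Σ pᵢ log₂ pᵢ.
−0.539·log₂(0.539) = 0.4806
−0.131·log₂(0.131) = 0.3841
−0.229·log₂(0.229) = 0.4870
−0.101·log₂(0.101) = 0.3341
Sum ≈ 1.6858 → 1.686 bits.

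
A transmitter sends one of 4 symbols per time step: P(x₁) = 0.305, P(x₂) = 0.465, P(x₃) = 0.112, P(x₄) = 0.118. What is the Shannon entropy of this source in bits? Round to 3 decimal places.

1.754 bits

H = −Σ pᵢ log₂ pᵢ.
−0.305·log₂(0.305) = 0.5225
−0.465·log₂(0.465) = 0.5137
−0.112·log₂(0.112) = 0.3537
−0.118·log₂(0.118) = 0.3638
Sum ≈ 1.7537 → 1.754 bits.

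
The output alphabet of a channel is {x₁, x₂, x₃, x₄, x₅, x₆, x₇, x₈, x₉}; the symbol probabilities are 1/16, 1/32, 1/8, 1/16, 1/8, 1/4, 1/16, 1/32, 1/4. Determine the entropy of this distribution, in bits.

2.8125 bits

Each probability is a power of 1/2, so log₂(1/p) is an integer.
H = Σ p·log₂(1/p) = 1/16·4 + 1/32·5 + 1/8·3 + 1/16·4 + 1/8·3 + 1/4·2 + 1/16·4 + 1/32·5 + 1/4·2 = 2.8125 bits.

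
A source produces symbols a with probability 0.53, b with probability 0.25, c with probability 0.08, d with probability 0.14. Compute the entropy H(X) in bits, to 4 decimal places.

1.6741 bits

H = −Σ pᵢ log₂ pᵢ.
−0.53·log₂(0.53) = 0.4854
−0.25·log₂(0.25) = 0.5000
−0.08·log₂(0.08) = 0.2915
−0.14·log₂(0.14) = 0.3971
Sum ≈ 1.6741 → 1.6741 bits.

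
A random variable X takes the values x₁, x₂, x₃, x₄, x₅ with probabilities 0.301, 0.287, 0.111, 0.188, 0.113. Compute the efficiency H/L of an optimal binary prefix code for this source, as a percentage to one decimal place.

98.9%

Entropy H = −Σ p log₂ p ≈ 2.1990 bits.
Huffman merges: 111/1000+113/1000→28/125; 47/250+28/125→103/250; 287/1000+301/1000→147/250; 103/250+147/250→1. L = 278/125 ≈ 2.2240.
Efficiency = H/L = 2.1990/2.2240 = 98.9%.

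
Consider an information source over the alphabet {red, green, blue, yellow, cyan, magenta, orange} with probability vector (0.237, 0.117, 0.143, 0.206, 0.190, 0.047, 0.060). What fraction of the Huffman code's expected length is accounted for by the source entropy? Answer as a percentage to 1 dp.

Entropy H = −Σ p log₂ p ≈ 2.6313 bits.
Huffman merges: 47/1000+3/50→107/1000; 107/1000+117/1000→28/125; 143/1000+19/100→333/1000; 103/500+28/125→43/100; 237/1000+333/1000→57/100; 43/100+57/100→1. L = 333/125 ≈ 2.6640.
Efficiency = H/L = 2.6313/2.6640 = 98.8%.

98.8%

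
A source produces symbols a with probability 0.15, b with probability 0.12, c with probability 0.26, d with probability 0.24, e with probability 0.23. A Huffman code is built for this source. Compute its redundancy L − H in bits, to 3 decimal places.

Entropy H = −Σ p log₂ p ≈ 2.2647 bits.
Huffman merges: 3/25+3/20→27/100; 23/100+6/25→47/100; 13/50+27/100→53/100; 47/100+53/100→1. L = 227/100 ≈ 2.2700.
L − H = 2.2700 − 2.2647 = 0.005 bits.

0.005 bits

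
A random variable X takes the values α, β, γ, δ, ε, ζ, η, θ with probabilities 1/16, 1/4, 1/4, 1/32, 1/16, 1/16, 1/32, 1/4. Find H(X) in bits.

2.5625 bits

Each probability is a power of 1/2, so log₂(1/p) is an integer.
H = Σ p·log₂(1/p) = 1/16·4 + 1/4·2 + 1/4·2 + 1/32·5 + 1/16·4 + 1/16·4 + 1/32·5 + 1/4·2 = 2.5625 bits.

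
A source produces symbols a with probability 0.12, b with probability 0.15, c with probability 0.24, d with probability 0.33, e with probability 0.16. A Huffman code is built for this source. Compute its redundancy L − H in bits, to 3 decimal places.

0.047 bits

Entropy H = −Σ p log₂ p ≈ 2.2226 bits.
Huffman merges: 3/25+3/20→27/100; 4/25+6/25→2/5; 27/100+33/100→3/5; 2/5+3/5→1. L = 227/100 ≈ 2.2700.
L − H = 2.2700 − 2.2226 = 0.047 bits.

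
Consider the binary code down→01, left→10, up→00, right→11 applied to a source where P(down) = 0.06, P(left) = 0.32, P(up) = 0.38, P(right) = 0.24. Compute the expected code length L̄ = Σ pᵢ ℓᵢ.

L̄ = Σ pᵢ·ℓᵢ = 0.06·2 + 0.32·2 + 0.38·2 + 0.24·2 = 2 bits/symbol.

2 bits/symbol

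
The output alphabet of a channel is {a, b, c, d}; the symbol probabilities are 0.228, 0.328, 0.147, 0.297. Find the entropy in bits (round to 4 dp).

H = −Σ pᵢ log₂ pᵢ.
−0.228·log₂(0.228) = 0.4863
−0.328·log₂(0.328) = 0.5275
−0.147·log₂(0.147) = 0.4066
−0.297·log₂(0.297) = 0.5202
Sum ≈ 1.9406 → 1.9406 bits.

1.9406 bits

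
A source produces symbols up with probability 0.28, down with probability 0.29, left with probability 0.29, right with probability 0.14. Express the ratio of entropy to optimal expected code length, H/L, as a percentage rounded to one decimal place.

97.4%

Entropy H = −Σ p log₂ p ≈ 1.9471 bits.
Huffman merges: 7/50+7/25→21/50; 29/100+29/100→29/50; 21/50+29/50→1. L = 2 ≈ 2.0000.
Efficiency = H/L = 1.9471/2.0000 = 97.4%.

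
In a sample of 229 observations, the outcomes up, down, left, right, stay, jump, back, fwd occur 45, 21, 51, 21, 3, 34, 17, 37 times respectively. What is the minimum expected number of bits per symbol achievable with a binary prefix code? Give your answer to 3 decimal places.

Probabilities are the counts divided by 229.
Repeatedly combine the two least-probable nodes; the expected code length is the sum of the merged weights.
merge 3/229 + 17/229 → 20/229
merge 20/229 + 21/229 → 41/229
merge 21/229 + 34/229 → 55/229
merge 37/229 + 41/229 → 78/229
merge 45/229 + 51/229 → 96/229
merge 55/229 + 78/229 → 133/229
merge 96/229 + 133/229 → 1
L = 20/229 + 41/229 + 55/229 + 78/229 + 96/229 + 133/229 + 1 = 652/229 ≈ 2.847 bits/symbol.

2.847 bits/symbol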